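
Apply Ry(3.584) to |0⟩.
-0.2194|0⟩ + 0.9756|1⟩

Ry(3.584) = [[cos(θ/2), −sin(θ/2)], [sin(θ/2), cos(θ/2)]]; θ = 3.584, cos(θ/2) ≈ -0.219404, sin(θ/2) ≈ 0.975634.
With a = amp(|0⟩) = 1 and b = amp(|1⟩) = 0:
new amp(|0⟩) = (-0.219404)·a + (-0.975634)·b = -0.2194
new amp(|1⟩) = (0.975634)·a + (-0.219404)·b = 0.9756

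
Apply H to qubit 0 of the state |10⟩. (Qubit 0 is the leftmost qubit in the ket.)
1/√2|00⟩ - 1/√2|10⟩

H on qubit 0 mixes each pair of kets that differ only in qubit 0: amplitudes (a, b) of (|…0…⟩, |…1…⟩) become ((a + b)/√2, (a − b)/√2). Kets absent from the input have amplitude 0.
(|00⟩, |10⟩): (a, b) = (0, 1) → (1/√2, -1/√2)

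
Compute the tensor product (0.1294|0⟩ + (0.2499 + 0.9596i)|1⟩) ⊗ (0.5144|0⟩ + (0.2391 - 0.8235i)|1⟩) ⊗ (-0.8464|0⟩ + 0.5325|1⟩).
-0.05634|000⟩ + 0.03544|001⟩ + (-0.02619 + 0.09019i)|010⟩ + (0.01648 - 0.05674i)|011⟩ + (-0.1088 - 0.4178i)|100⟩ + (0.06845 + 0.2629i)|101⟩ + (-0.7194 - 0.02002i)|110⟩ + (0.4526 + 0.01259i)|111⟩

amp(|b₁b₂…⟩) = product of the factor amplitudes for bits b₁, b₂, …; only kets whose every factor amplitude is nonzero survive.
|000⟩: (0.1294)(0.5144)(-0.8464) = -0.05634
|001⟩: (0.1294)(0.5144)(0.5325) = 0.03544
|010⟩: (0.1294)(0.2391 - 0.8235i)(-0.8464) = (-0.02619 + 0.09019i)
|011⟩: (0.1294)(0.2391 - 0.8235i)(0.5325) = (0.01648 - 0.05674i)
|100⟩: (0.2499 + 0.9596i)(0.5144)(-0.8464) = (-0.1088 - 0.4178i)
|101⟩: (0.2499 + 0.9596i)(0.5144)(0.5325) = (0.06845 + 0.2629i)
|110⟩: (0.2499 + 0.9596i)(0.2391 - 0.8235i)(-0.8464) = (-0.7194 - 0.02002i)
|111⟩: (0.2499 + 0.9596i)(0.2391 - 0.8235i)(0.5325) = (0.4526 + 0.01259i)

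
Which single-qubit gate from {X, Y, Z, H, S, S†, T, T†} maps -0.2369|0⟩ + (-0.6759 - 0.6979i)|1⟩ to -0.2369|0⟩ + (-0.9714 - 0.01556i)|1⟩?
T†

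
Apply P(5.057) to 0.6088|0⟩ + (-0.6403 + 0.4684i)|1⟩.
0.6088|0⟩ + (0.2245 + 0.7609i)|1⟩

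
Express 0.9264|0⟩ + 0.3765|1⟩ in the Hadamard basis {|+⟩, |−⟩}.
0.9213|+⟩ + 0.3888|−⟩

With |ψ⟩ = α|0⟩ + β|1⟩, the Hadamard-basis coefficients are ⟨+|ψ⟩ = (α + β)/√2 and ⟨−|ψ⟩ = (α − β)/√2.
Here α = 0.9264, β = 0.3765: (α + β)/√2 = 0.9213, (α − β)/√2 = 0.3888.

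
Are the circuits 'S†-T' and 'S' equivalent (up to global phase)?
No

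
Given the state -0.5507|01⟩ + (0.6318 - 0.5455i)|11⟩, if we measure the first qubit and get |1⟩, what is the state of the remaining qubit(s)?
(0.7569 - 0.6535i)|1⟩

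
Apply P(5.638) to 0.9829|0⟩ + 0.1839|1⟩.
0.9829|0⟩ + (0.1469 - 0.1106i)|1⟩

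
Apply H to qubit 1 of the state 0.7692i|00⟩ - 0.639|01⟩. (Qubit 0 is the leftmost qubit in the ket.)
(-0.4518 + 0.5439i)|00⟩ + (0.4518 + 0.5439i)|01⟩

H on qubit 1 mixes each pair of kets that differ only in qubit 1: amplitudes (a, b) of (|…0…⟩, |…1…⟩) become ((a + b)/√2, (a − b)/√2). Kets absent from the input have amplitude 0.
(|00⟩, |01⟩): (a, b) = (0.7692i, -0.639) → ((-0.4518 + 0.5439i), (0.4518 + 0.5439i))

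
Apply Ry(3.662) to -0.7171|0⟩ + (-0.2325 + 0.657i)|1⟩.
(0.4092 - 0.6349i)|0⟩ + (-0.6331 - 0.169i)|1⟩

Ry(3.662) = [[cos(θ/2), −sin(θ/2)], [sin(θ/2), cos(θ/2)]]; θ = 3.662, cos(θ/2) ≈ -0.257277, sin(θ/2) ≈ 0.966338.
With a = amp(|0⟩) = -0.7171 and b = amp(|1⟩) = (-0.2325 + 0.657i):
new amp(|0⟩) = (-0.257277)·a + (-0.966338)·b = (0.4092 - 0.6349i)
new amp(|1⟩) = (0.966338)·a + (-0.257277)·b = (-0.6331 - 0.169i)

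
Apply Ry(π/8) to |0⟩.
0.9808|0⟩ + 0.1951|1⟩

Ry(π/8) = [[cos(θ/2), −sin(θ/2)], [sin(θ/2), cos(θ/2)]]; θ = π/8, cos(θ/2) ≈ 0.980785, sin(θ/2) ≈ 0.19509.
With a = amp(|0⟩) = 1 and b = amp(|1⟩) = 0:
new amp(|0⟩) = (0.980785)·a + (-0.19509)·b = 0.9808
new amp(|1⟩) = (0.19509)·a + (0.980785)·b = 0.1951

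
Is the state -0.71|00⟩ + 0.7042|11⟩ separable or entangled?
Entangled

Writing the state as a|00⟩ + b|01⟩ + c|10⟩ + d|11⟩, it is a product state iff ad − bc = 0.
Here (a, b, c, d) = (-0.71, 0, 0, 0.7042): ad − bc = (-0.71)(0.7042) − (0)(0) = -0.5 ≠ 0, so the state is entangled.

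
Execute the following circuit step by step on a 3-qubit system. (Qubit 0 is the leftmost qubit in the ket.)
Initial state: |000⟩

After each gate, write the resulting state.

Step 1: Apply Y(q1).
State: i|010⟩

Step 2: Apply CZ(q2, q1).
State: i|010⟩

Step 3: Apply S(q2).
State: i|010⟩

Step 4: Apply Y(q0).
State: -|110⟩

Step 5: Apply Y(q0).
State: i|010⟩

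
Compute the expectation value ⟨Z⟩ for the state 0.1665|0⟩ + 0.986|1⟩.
-0.9445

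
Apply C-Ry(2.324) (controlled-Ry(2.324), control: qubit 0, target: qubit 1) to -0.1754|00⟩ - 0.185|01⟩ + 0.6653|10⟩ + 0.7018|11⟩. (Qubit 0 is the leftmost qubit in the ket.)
-0.1754|00⟩ - 0.185|01⟩ - 0.3795|10⟩ + 0.8894|11⟩

C-Ry(2.324) leaves the control-|0⟩ kets |00⟩, |01⟩ unchanged and applies Ry(2.324) to qubit 1 on the control-|1⟩ pair (|10⟩, |11⟩).
Ry(2.324) = [[cos(θ/2), −sin(θ/2)], [sin(θ/2), cos(θ/2)]]; θ = 2.324, cos(θ/2) ≈ 0.397505, sin(θ/2) ≈ 0.9176.
With a = amp(|10⟩) = 0.6653 and b = amp(|11⟩) = 0.7018:
new amp(|10⟩) = (0.397505)·a + (-0.9176)·b = -0.3795
new amp(|11⟩) = (0.9176)·a + (0.397505)·b = 0.8894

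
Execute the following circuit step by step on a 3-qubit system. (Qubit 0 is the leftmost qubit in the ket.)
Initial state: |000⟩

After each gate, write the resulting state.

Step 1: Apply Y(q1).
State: i|010⟩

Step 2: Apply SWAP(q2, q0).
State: i|010⟩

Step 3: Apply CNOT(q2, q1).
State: i|010⟩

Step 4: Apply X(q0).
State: i|110⟩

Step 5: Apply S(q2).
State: i|110⟩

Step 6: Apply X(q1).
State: i|100⟩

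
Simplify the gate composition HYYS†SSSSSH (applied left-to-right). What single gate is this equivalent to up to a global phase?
I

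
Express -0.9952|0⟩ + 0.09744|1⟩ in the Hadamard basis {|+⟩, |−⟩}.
-0.6348|+⟩ - 0.7726|−⟩

With |ψ⟩ = α|0⟩ + β|1⟩, the Hadamard-basis coefficients are ⟨+|ψ⟩ = (α + β)/√2 and ⟨−|ψ⟩ = (α − β)/√2.
Here α = -0.9952, β = 0.09744: (α + β)/√2 = -0.6348, (α − β)/√2 = -0.7726.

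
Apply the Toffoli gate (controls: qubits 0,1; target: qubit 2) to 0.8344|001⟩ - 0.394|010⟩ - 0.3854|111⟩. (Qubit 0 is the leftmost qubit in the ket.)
0.8344|001⟩ - 0.394|010⟩ - 0.3854|110⟩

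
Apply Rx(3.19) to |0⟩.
-0.0242|0⟩ - 0.9997i|1⟩

Rx(3.19) = [[cos(θ/2), −i·sin(θ/2)], [−i·sin(θ/2), cos(θ/2)]]; θ = 3.19, cos(θ/2) ≈ -0.0242013, sin(θ/2) ≈ 0.999707.
With a = amp(|0⟩) = 1 and b = amp(|1⟩) = 0:
new amp(|0⟩) = (-0.0242013)·a + (-0.999707i)·b = -0.0242
new amp(|1⟩) = (-0.999707i)·a + (-0.0242013)·b = -0.9997i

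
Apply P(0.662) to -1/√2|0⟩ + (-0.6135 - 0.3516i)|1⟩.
-1/√2|0⟩ + (-0.2678 - 0.6544i)|1⟩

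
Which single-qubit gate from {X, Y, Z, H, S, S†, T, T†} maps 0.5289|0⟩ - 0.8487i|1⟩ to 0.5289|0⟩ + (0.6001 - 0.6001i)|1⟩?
T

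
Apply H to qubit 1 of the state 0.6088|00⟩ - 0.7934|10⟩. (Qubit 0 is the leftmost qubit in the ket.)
0.4305|00⟩ + 0.4305|01⟩ - 0.561|10⟩ - 0.561|11⟩

H on qubit 1 mixes each pair of kets that differ only in qubit 1: amplitudes (a, b) of (|…0…⟩, |…1…⟩) become ((a + b)/√2, (a − b)/√2). Kets absent from the input have amplitude 0.
(|00⟩, |01⟩): (a, b) = (0.6088, 0) → (0.4305, 0.4305)
(|10⟩, |11⟩): (a, b) = (-0.7934, 0) → (-0.561, -0.561)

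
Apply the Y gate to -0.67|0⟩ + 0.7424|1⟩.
-0.7424i|0⟩ - 0.67i|1⟩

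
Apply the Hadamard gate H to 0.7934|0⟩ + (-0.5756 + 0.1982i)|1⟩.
(0.154 + 0.1401i)|0⟩ + (0.968 - 0.1401i)|1⟩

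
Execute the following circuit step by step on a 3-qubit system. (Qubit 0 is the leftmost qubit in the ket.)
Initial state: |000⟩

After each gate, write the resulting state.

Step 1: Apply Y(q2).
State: i|001⟩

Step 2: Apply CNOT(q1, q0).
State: i|001⟩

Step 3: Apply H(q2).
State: (1/√2)i|000⟩ - (1/√2)i|001⟩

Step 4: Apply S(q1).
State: (1/√2)i|000⟩ - (1/√2)i|001⟩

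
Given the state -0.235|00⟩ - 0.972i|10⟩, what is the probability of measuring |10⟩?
0.9448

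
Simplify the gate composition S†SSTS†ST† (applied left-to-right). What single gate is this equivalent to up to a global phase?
S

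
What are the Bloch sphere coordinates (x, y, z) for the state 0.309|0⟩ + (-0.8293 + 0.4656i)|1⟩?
(-0.5125, 0.2877, -0.809)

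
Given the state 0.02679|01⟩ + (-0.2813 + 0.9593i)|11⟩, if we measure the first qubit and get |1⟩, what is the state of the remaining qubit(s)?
(-0.2814 + 0.9596i)|1⟩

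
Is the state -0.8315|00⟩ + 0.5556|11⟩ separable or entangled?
Entangled

Writing the state as a|00⟩ + b|01⟩ + c|10⟩ + d|11⟩, it is a product state iff ad − bc = 0.
Here (a, b, c, d) = (-0.8315, 0, 0, 0.5556): ad − bc = (-0.8315)(0.5556) − (0)(0) = -0.462 ≠ 0, so the state is entangled.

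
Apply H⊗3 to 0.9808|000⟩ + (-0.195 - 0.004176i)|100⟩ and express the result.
(0.2778 - 0.001476i)|000⟩ + (0.2778 - 0.001476i)|001⟩ + (0.2778 - 0.001476i)|010⟩ + (0.2778 - 0.001476i)|011⟩ + (0.4157 + 0.001476i)|100⟩ + (0.4157 + 0.001476i)|101⟩ + (0.4157 + 0.001476i)|110⟩ + (0.4157 + 0.001476i)|111⟩

H⊗3 gives amp(|y⟩) = (1/2√2) Σ_x (−1)^(x·y) amp(|x⟩), where x·y is the number of positions in which both x and y have a 1.
|000⟩: (0.9808 + (-0.195 - 0.004176i))/(2√2) = (0.2778 - 0.001476i)
|001⟩: (0.9808 + (-0.195 - 0.004176i))/(2√2) = (0.2778 - 0.001476i)
|010⟩: (0.9808 + (-0.195 - 0.004176i))/(2√2) = (0.2778 - 0.001476i)
|011⟩: (0.9808 + (-0.195 - 0.004176i))/(2√2) = (0.2778 - 0.001476i)
|100⟩: (0.9808 - (-0.195 - 0.004176i))/(2√2) = (0.4157 + 0.001476i)
|101⟩: (0.9808 - (-0.195 - 0.004176i))/(2√2) = (0.4157 + 0.001476i)
|110⟩: (0.9808 - (-0.195 - 0.004176i))/(2√2) = (0.4157 + 0.001476i)
|111⟩: (0.9808 - (-0.195 - 0.004176i))/(2√2) = (0.4157 + 0.001476i)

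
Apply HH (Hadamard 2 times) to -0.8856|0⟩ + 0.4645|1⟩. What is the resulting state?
-0.8856|0⟩ + 0.4645|1⟩

H² = I, so an even number of Hadamards cancels: H^2 = I and the state is unchanged.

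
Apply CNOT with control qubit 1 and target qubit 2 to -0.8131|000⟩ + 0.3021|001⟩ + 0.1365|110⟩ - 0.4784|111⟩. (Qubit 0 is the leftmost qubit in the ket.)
-0.8131|000⟩ + 0.3021|001⟩ - 0.4784|110⟩ + 0.1365|111⟩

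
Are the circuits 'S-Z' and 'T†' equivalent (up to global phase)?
No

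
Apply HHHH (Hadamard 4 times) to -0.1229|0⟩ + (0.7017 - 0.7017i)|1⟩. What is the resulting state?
-0.1229|0⟩ + (0.7017 - 0.7017i)|1⟩

H² = I, so an even number of Hadamards cancels: H^4 = I and the state is unchanged.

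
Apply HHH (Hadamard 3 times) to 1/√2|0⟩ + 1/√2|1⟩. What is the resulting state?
|0⟩

H² = I, so H^3 = H: a single Hadamard. With (a, b) = (1/√2, 1/√2), H gives ((a + b)/√2, (a − b)/√2) = (1, 0).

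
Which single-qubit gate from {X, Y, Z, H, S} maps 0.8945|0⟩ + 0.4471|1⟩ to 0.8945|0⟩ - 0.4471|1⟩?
Z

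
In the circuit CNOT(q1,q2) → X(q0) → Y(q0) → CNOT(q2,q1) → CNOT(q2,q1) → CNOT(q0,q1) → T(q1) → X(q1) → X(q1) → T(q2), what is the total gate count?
10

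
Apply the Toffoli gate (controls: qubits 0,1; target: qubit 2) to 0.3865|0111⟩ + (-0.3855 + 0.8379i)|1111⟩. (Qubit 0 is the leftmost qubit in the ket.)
0.3865|0111⟩ + (-0.3855 + 0.8379i)|1101⟩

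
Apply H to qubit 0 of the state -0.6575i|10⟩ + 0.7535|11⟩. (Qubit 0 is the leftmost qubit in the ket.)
-0.4649i|00⟩ + 0.5328|01⟩ + 0.4649i|10⟩ - 0.5328|11⟩

H on qubit 0 mixes each pair of kets that differ only in qubit 0: amplitudes (a, b) of (|…0…⟩, |…1…⟩) become ((a + b)/√2, (a − b)/√2). Kets absent from the input have amplitude 0.
(|00⟩, |10⟩): (a, b) = (0, -0.6575i) → (-0.4649i, 0.4649i)
(|01⟩, |11⟩): (a, b) = (0, 0.7535) → (0.5328, -0.5328)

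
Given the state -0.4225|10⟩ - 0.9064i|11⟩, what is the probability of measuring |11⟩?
0.8216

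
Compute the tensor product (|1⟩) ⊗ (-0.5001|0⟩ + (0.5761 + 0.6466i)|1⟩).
-0.5001|10⟩ + (0.5761 + 0.6466i)|11⟩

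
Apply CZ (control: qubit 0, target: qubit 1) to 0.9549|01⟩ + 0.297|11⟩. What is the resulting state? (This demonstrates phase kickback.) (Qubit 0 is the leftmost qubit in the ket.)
0.9549|01⟩ - 0.297|11⟩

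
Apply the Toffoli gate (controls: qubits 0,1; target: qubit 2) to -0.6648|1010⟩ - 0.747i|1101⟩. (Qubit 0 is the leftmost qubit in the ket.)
-0.6648|1010⟩ - 0.747i|1111⟩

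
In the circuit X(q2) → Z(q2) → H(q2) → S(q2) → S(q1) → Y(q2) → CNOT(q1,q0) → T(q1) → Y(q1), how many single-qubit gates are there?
8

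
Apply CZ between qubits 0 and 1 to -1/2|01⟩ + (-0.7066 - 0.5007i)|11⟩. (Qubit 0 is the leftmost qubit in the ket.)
-1/2|01⟩ + (0.7066 + 0.5007i)|11⟩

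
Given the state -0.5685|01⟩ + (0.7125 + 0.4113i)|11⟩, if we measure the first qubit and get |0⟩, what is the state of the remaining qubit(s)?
-|1⟩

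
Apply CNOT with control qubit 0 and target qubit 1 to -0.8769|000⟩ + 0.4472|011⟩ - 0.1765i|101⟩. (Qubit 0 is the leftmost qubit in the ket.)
-0.8769|000⟩ + 0.4472|011⟩ - 0.1765i|111⟩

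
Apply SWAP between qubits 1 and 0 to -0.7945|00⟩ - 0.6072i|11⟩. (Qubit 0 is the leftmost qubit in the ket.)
-0.7945|00⟩ - 0.6072i|11⟩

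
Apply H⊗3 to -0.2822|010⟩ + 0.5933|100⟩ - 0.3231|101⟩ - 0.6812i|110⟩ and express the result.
(-0.004243 - 0.2408i)|000⟩ + (0.2242 - 0.2408i)|001⟩ + (0.1953 + 0.2408i)|010⟩ + (0.4238 + 0.2408i)|011⟩ + (-0.1953 + 0.2408i)|100⟩ + (-0.4238 + 0.2408i)|101⟩ + (0.004243 - 0.2408i)|110⟩ + (-0.2242 - 0.2408i)|111⟩

H⊗3 gives amp(|y⟩) = (1/2√2) Σ_x (−1)^(x·y) amp(|x⟩), where x·y is the number of positions in which both x and y have a 1.
|000⟩: (-0.2822 + 0.5933 - 0.3231 - 0.6812i)/(2√2) = (-0.004243 - 0.2408i)
|001⟩: (-0.2822 + 0.5933 + 0.3231 - 0.6812i)/(2√2) = (0.2242 - 0.2408i)
|010⟩: (0.2822 + 0.5933 - 0.3231 + 0.6812i)/(2√2) = (0.1953 + 0.2408i)
|011⟩: (0.2822 + 0.5933 + 0.3231 + 0.6812i)/(2√2) = (0.4238 + 0.2408i)
|100⟩: (-0.2822 - 0.5933 + 0.3231 + 0.6812i)/(2√2) = (-0.1953 + 0.2408i)
|101⟩: (-0.2822 - 0.5933 - 0.3231 + 0.6812i)/(2√2) = (-0.4238 + 0.2408i)
|110⟩: (0.2822 - 0.5933 + 0.3231 - 0.6812i)/(2√2) = (0.004243 - 0.2408i)
|111⟩: (0.2822 - 0.5933 - 0.3231 - 0.6812i)/(2√2) = (-0.2242 - 0.2408i)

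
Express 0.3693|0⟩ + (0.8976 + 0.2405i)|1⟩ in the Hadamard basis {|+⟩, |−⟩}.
(0.8958 + 0.1701i)|+⟩ + (-0.3736 - 0.1701i)|−⟩

With |ψ⟩ = α|0⟩ + β|1⟩, the Hadamard-basis coefficients are ⟨+|ψ⟩ = (α + β)/√2 and ⟨−|ψ⟩ = (α − β)/√2.
Here α = 0.3693, β = (0.8976 + 0.2405i): (α + β)/√2 = (0.8958 + 0.1701i), (α − β)/√2 = (-0.3736 - 0.1701i).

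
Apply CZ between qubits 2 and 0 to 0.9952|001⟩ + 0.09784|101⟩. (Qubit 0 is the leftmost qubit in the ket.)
0.9952|001⟩ - 0.09784|101⟩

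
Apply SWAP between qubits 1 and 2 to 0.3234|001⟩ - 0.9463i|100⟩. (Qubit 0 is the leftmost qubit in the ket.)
0.3234|010⟩ - 0.9463i|100⟩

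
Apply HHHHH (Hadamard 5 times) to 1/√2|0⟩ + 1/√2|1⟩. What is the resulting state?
|0⟩

H² = I, so H^5 = H: a single Hadamard. With (a, b) = (1/√2, 1/√2), H gives ((a + b)/√2, (a − b)/√2) = (1, 0).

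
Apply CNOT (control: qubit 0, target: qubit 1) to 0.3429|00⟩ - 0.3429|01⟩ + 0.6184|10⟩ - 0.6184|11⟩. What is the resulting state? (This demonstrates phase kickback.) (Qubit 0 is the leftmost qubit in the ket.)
0.3429|00⟩ - 0.3429|01⟩ - 0.6184|10⟩ + 0.6184|11⟩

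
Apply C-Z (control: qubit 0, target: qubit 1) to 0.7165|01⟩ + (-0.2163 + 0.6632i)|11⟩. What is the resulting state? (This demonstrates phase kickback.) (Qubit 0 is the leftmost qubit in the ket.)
0.7165|01⟩ + (0.2163 - 0.6632i)|11⟩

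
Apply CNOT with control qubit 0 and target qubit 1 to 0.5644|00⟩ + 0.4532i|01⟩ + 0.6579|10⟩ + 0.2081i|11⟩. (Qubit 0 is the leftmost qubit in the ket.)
0.5644|00⟩ + 0.4532i|01⟩ + 0.2081i|10⟩ + 0.6579|11⟩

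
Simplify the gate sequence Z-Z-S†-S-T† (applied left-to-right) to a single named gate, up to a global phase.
T†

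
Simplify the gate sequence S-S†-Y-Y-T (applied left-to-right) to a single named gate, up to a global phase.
T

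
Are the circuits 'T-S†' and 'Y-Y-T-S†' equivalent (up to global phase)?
Yes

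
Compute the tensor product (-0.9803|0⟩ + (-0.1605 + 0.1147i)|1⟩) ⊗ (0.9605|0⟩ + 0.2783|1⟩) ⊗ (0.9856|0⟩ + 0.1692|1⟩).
-0.928|000⟩ - 0.1593|001⟩ - 0.2689|010⟩ - 0.04616|011⟩ + (-0.1519 + 0.1086i)|100⟩ + (-0.02608 + 0.01864i)|101⟩ + (-0.04402 + 0.03146i)|110⟩ + (-0.007558 + 0.005401i)|111⟩

amp(|b₁b₂…⟩) = product of the factor amplitudes for bits b₁, b₂, …; only kets whose every factor amplitude is nonzero survive.
|000⟩: (-0.9803)(0.9605)(0.9856) = -0.928
|001⟩: (-0.9803)(0.9605)(0.1692) = -0.1593
|010⟩: (-0.9803)(0.2783)(0.9856) = -0.2689
|011⟩: (-0.9803)(0.2783)(0.1692) = -0.04616
|100⟩: (-0.1605 + 0.1147i)(0.9605)(0.9856) = (-0.1519 + 0.1086i)
|101⟩: (-0.1605 + 0.1147i)(0.9605)(0.1692) = (-0.02608 + 0.01864i)
|110⟩: (-0.1605 + 0.1147i)(0.2783)(0.9856) = (-0.04402 + 0.03146i)
|111⟩: (-0.1605 + 0.1147i)(0.2783)(0.1692) = (-0.007558 + 0.005401i)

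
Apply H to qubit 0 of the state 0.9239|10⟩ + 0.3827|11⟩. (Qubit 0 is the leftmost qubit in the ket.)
0.6533|00⟩ + 0.2706|01⟩ - 0.6533|10⟩ - 0.2706|11⟩

H on qubit 0 mixes each pair of kets that differ only in qubit 0: amplitudes (a, b) of (|…0…⟩, |…1…⟩) become ((a + b)/√2, (a − b)/√2). Kets absent from the input have amplitude 0.
(|00⟩, |10⟩): (a, b) = (0, 0.9239) → (0.6533, -0.6533)
(|01⟩, |11⟩): (a, b) = (0, 0.3827) → (0.2706, -0.2706)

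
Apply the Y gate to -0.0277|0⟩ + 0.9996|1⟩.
-0.9996i|0⟩ - 0.0277i|1⟩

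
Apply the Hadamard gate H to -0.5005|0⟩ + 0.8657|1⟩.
0.2582|0⟩ - 0.966|1⟩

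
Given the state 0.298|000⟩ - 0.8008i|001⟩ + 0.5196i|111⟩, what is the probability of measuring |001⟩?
0.6413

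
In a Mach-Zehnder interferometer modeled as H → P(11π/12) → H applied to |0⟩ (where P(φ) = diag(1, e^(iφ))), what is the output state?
(0.01704 + 0.1294i)|0⟩ + (0.983 - 0.1294i)|1⟩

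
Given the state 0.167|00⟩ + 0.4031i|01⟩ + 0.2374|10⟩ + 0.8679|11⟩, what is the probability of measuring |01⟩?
0.1625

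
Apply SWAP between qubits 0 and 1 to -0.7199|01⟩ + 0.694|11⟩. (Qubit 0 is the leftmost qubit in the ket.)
-0.7199|10⟩ + 0.694|11⟩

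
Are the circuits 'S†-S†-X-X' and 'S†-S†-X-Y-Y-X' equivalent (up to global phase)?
Yes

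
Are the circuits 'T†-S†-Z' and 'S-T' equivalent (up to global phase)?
No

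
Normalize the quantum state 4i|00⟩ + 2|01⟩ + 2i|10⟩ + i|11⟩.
0.8i|00⟩ + 0.4|01⟩ + 0.4i|10⟩ + 0.2i|11⟩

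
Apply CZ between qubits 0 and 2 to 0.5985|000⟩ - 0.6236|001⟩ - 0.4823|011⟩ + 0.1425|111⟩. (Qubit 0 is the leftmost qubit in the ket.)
0.5985|000⟩ - 0.6236|001⟩ - 0.4823|011⟩ - 0.1425|111⟩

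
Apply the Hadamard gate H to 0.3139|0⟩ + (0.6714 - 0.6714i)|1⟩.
(0.6967 - 0.4748i)|0⟩ + (-0.2528 + 0.4748i)|1⟩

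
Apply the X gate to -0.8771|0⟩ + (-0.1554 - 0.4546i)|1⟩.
(-0.1554 - 0.4546i)|0⟩ - 0.8771|1⟩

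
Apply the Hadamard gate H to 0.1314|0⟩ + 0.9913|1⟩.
0.7939|0⟩ - 0.608|1⟩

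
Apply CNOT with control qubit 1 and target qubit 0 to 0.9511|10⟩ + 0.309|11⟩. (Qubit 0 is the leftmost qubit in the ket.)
0.309|01⟩ + 0.9511|10⟩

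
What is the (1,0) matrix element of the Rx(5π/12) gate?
-0.6088i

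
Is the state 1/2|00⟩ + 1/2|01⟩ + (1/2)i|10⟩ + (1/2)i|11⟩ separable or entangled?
Separable

Writing the state as a|00⟩ + b|01⟩ + c|10⟩ + d|11⟩, it is a product state iff ad − bc = 0.
Here (a, b, c, d) = (1/2, 1/2, (1/2)i, (1/2)i): ad − bc = (1/2)((1/2)i) − (1/2)((1/2)i) = 0, so the state is separable.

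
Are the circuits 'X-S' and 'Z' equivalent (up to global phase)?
No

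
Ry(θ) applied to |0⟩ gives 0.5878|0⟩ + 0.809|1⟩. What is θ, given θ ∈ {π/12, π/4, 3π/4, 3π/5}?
3π/5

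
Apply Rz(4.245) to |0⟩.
(-0.5241 - 0.8516i)|0⟩

Rz(4.245) = [[e^(−iθ/2), 0], [0, e^(iθ/2)]] with e^(±iθ/2) = cos(θ/2) ± i·sin(θ/2); θ = 4.245, cos(θ/2) ≈ -0.524139, sin(θ/2) ≈ 0.851633.
With a = amp(|0⟩) = 1 and b = amp(|1⟩) = 0:
new amp(|0⟩) = (-0.524139 - 0.851633i)·a = (-0.5241 - 0.8516i)
new amp(|1⟩) = (-0.524139 + 0.851633i)·b = 0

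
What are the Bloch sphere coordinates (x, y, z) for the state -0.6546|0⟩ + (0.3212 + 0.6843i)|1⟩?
(-0.4205, -0.8959, -0.1429)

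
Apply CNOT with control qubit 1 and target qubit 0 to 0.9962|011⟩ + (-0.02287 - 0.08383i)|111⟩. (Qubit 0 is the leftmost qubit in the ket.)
(-0.02287 - 0.08383i)|011⟩ + 0.9962|111⟩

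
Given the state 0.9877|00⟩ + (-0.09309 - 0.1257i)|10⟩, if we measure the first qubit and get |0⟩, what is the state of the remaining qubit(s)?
|0⟩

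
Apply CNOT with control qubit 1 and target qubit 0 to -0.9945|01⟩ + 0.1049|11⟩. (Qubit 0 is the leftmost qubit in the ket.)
0.1049|01⟩ - 0.9945|11⟩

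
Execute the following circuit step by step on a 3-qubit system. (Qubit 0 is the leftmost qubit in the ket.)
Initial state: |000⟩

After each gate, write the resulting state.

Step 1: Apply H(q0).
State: 1/√2|000⟩ + 1/√2|100⟩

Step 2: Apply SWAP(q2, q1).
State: 1/√2|000⟩ + 1/√2|100⟩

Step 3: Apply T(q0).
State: 1/√2|000⟩ + (1/2 + (1/2)i)|100⟩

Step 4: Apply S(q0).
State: 1/√2|000⟩ + (-1/2 + (1/2)i)|100⟩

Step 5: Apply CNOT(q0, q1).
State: 1/√2|000⟩ + (-1/2 + (1/2)i)|110⟩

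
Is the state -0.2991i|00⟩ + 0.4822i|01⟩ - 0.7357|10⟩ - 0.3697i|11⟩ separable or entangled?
Entangled

Writing the state as a|00⟩ + b|01⟩ + c|10⟩ + d|11⟩, it is a product state iff ad − bc = 0.
Here (a, b, c, d) = (-0.2991i, 0.4822i, -0.7357, -0.3697i): ad − bc = (-0.2991i)(-0.3697i) − (0.4822i)(-0.7357) = (-0.1106 + 0.3548i) ≠ 0, so the state is entangled.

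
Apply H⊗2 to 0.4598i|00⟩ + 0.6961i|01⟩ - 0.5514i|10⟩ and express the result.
0.3023i|00⟩ - 0.3939i|01⟩ + 0.8537i|10⟩ + 0.1576i|11⟩

H⊗2 gives amp(|y⟩) = (1/2) Σ_x (−1)^(x·y) amp(|x⟩), where x·y is the number of positions in which both x and y have a 1.
|00⟩: (0.4598i + 0.6961i - 0.5514i)/2 = 0.3023i
|01⟩: (0.4598i - 0.6961i - 0.5514i)/2 = -0.3939i
|10⟩: (0.4598i + 0.6961i + 0.5514i)/2 = 0.8537i
|11⟩: (0.4598i - 0.6961i + 0.5514i)/2 = 0.1576i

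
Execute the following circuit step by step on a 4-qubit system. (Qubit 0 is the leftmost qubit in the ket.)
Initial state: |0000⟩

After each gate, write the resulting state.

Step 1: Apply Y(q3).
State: i|0001⟩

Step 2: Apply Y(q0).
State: -|1001⟩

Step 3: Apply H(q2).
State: -1/√2|1001⟩ - 1/√2|1011⟩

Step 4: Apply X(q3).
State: -1/√2|1000⟩ - 1/√2|1010⟩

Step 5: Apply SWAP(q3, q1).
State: -1/√2|1000⟩ - 1/√2|1010⟩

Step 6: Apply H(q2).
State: -|1000⟩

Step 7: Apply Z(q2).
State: -|1000⟩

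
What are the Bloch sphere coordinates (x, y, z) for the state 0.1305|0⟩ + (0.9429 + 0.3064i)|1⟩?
(0.2461, 0.07997, -0.9659)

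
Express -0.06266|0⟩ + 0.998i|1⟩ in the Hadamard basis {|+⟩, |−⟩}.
(-0.04431 + 0.7057i)|+⟩ + (-0.04431 - 0.7057i)|−⟩

With |ψ⟩ = α|0⟩ + β|1⟩, the Hadamard-basis coefficients are ⟨+|ψ⟩ = (α + β)/√2 and ⟨−|ψ⟩ = (α − β)/√2.
Here α = -0.06266, β = 0.998i: (α + β)/√2 = (-0.04431 + 0.7057i), (α − β)/√2 = (-0.04431 - 0.7057i).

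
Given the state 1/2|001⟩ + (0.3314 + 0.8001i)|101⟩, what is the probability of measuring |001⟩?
1/4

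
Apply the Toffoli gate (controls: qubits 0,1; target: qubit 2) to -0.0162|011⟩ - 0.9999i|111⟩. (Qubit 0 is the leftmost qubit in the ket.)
-0.0162|011⟩ - 0.9999i|110⟩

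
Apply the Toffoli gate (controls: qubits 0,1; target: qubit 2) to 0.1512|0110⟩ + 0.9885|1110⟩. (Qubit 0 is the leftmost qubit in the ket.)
0.1512|0110⟩ + 0.9885|1100⟩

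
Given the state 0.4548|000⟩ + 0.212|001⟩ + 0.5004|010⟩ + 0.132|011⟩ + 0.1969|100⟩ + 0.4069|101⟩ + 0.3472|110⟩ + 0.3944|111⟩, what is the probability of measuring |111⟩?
0.1556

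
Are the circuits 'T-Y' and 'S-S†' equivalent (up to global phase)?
No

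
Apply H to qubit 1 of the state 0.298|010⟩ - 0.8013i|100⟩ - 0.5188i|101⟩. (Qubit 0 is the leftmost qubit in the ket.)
0.2107|000⟩ - 0.2107|010⟩ - 0.5666i|100⟩ - 0.3668i|101⟩ - 0.5666i|110⟩ - 0.3668i|111⟩

H on qubit 1 mixes each pair of kets that differ only in qubit 1: amplitudes (a, b) of (|…0…⟩, |…1…⟩) become ((a + b)/√2, (a − b)/√2). Kets absent from the input have amplitude 0.
(|000⟩, |010⟩): (a, b) = (0, 0.298) → (0.2107, -0.2107)
(|100⟩, |110⟩): (a, b) = (-0.8013i, 0) → (-0.5666i, -0.5666i)
(|101⟩, |111⟩): (a, b) = (-0.5188i, 0) → (-0.3668i, -0.3668i)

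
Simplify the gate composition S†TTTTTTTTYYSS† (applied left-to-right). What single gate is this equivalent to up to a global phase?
S†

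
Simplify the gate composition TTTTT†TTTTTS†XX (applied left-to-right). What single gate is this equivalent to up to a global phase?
S†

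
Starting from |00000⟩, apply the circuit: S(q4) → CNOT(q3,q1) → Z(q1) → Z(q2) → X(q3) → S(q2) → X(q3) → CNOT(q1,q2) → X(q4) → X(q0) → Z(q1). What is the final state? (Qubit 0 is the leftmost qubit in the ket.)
|10001⟩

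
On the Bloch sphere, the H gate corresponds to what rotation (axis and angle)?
Rotation by π around the (x+z)/√2 axis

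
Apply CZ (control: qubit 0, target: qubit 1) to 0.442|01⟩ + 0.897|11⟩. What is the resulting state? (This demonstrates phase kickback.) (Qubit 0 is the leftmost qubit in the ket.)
0.442|01⟩ - 0.897|11⟩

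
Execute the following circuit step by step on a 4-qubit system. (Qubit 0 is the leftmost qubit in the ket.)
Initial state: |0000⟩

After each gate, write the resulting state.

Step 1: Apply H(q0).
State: 1/√2|0000⟩ + 1/√2|1000⟩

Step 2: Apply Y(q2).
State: (1/√2)i|0010⟩ + (1/√2)i|1010⟩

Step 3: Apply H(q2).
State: (1/2)i|0000⟩ - (1/2)i|0010⟩ + (1/2)i|1000⟩ - (1/2)i|1010⟩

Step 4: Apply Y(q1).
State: -1/2|0100⟩ + 1/2|0110⟩ - 1/2|1100⟩ + 1/2|1110⟩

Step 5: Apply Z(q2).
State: -1/2|0100⟩ - 1/2|0110⟩ - 1/2|1100⟩ - 1/2|1110⟩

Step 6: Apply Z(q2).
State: -1/2|0100⟩ + 1/2|0110⟩ - 1/2|1100⟩ + 1/2|1110⟩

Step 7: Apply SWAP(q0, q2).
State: -1/2|0100⟩ - 1/2|0110⟩ + 1/2|1100⟩ + 1/2|1110⟩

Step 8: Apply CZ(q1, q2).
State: -1/2|0100⟩ + 1/2|0110⟩ + 1/2|1100⟩ - 1/2|1110⟩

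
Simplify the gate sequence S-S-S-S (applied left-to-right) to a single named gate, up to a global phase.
I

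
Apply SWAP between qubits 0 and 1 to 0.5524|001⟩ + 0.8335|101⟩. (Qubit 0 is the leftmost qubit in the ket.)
0.5524|001⟩ + 0.8335|011⟩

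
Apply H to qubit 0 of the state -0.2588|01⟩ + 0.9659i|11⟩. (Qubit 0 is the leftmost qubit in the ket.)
(-0.183 + 0.683i)|01⟩ + (-0.183 - 0.683i)|11⟩

H on qubit 0 mixes each pair of kets that differ only in qubit 0: amplitudes (a, b) of (|…0…⟩, |…1…⟩) become ((a + b)/√2, (a − b)/√2). Kets absent from the input have amplitude 0.
(|01⟩, |11⟩): (a, b) = (-0.2588, 0.9659i) → ((-0.183 + 0.683i), (-0.183 - 0.683i))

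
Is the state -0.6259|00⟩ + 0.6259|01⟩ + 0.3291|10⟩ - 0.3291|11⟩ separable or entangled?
Separable

Writing the state as a|00⟩ + b|01⟩ + c|10⟩ + d|11⟩, it is a product state iff ad − bc = 0.
Here (a, b, c, d) = (-0.6259, 0.6259, 0.3291, -0.3291): ad − bc = (-0.6259)(-0.3291) − (0.6259)(0.3291) = 0, so the state is separable.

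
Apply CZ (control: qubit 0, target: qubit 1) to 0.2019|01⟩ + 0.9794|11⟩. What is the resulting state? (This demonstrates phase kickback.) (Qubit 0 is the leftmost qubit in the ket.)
0.2019|01⟩ - 0.9794|11⟩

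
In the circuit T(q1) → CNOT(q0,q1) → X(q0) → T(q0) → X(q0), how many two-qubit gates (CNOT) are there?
1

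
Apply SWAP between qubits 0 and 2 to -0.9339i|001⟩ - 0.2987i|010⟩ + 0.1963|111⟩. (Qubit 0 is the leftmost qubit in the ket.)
-0.2987i|010⟩ - 0.9339i|100⟩ + 0.1963|111⟩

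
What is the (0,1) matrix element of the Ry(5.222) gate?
-0.506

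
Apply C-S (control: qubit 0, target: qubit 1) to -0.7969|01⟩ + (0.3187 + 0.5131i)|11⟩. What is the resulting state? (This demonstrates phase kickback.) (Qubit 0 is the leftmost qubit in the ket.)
-0.7969|01⟩ + (-0.5131 + 0.3187i)|11⟩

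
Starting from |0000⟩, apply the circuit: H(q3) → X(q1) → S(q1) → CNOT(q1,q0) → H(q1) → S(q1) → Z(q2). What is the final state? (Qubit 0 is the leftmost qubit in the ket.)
(1/2)i|1000⟩ + (1/2)i|1001⟩ + 1/2|1100⟩ + 1/2|1101⟩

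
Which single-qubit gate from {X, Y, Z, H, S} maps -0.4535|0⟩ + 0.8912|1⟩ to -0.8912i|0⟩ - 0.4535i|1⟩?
Y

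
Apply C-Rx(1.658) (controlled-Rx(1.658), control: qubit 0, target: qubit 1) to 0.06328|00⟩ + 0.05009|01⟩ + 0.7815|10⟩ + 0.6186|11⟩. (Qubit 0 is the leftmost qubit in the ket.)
0.06328|00⟩ + 0.05009|01⟩ + (0.528 - 0.4561i)|10⟩ + (0.4179 - 0.5762i)|11⟩

C-Rx(1.658) leaves the control-|0⟩ kets |00⟩, |01⟩ unchanged and applies Rx(1.658) to qubit 1 on the control-|1⟩ pair (|10⟩, |11⟩).
Rx(1.658) = [[cos(θ/2), −i·sin(θ/2)], [−i·sin(θ/2), cos(θ/2)]]; θ = 1.658, cos(θ/2) ≈ 0.675613, sin(θ/2) ≈ 0.737256.
With a = amp(|10⟩) = 0.7815 and b = amp(|11⟩) = 0.6186:
new amp(|10⟩) = (0.675613)·a + (-0.737256i)·b = (0.528 - 0.4561i)
new amp(|11⟩) = (-0.737256i)·a + (0.675613)·b = (0.4179 - 0.5762i)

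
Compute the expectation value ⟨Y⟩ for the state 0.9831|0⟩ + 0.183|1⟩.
0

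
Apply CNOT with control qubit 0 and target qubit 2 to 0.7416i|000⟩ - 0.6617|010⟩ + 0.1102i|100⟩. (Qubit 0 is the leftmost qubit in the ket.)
0.7416i|000⟩ - 0.6617|010⟩ + 0.1102i|101⟩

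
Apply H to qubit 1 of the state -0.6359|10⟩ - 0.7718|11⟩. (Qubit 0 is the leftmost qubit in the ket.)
-0.9954|10⟩ + 0.0961|11⟩

H on qubit 1 mixes each pair of kets that differ only in qubit 1: amplitudes (a, b) of (|…0…⟩, |…1…⟩) become ((a + b)/√2, (a − b)/√2). Kets absent from the input have amplitude 0.
(|10⟩, |11⟩): (a, b) = (-0.6359, -0.7718) → (-0.9954, 0.0961)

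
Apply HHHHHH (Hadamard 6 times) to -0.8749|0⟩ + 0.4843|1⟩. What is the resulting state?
-0.8749|0⟩ + 0.4843|1⟩

H² = I, so an even number of Hadamards cancels: H^6 = I and the state is unchanged.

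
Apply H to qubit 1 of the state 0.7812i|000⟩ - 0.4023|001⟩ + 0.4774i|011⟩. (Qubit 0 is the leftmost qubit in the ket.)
0.5524i|000⟩ + (-0.2845 + 0.3376i)|001⟩ + 0.5524i|010⟩ + (-0.2845 - 0.3376i)|011⟩

H on qubit 1 mixes each pair of kets that differ only in qubit 1: amplitudes (a, b) of (|…0…⟩, |…1…⟩) become ((a + b)/√2, (a − b)/√2). Kets absent from the input have amplitude 0.
(|000⟩, |010⟩): (a, b) = (0.7812i, 0) → (0.5524i, 0.5524i)
(|001⟩, |011⟩): (a, b) = (-0.4023, 0.4774i) → ((-0.2845 + 0.3376i), (-0.2845 - 0.3376i))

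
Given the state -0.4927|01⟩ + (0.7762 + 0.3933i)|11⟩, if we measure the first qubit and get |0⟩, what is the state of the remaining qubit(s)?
-|1⟩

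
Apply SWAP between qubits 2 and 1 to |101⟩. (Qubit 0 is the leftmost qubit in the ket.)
|110⟩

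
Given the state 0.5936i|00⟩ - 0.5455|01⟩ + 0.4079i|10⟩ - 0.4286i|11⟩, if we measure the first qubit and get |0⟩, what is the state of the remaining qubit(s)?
0.7363i|0⟩ - 0.6766|1⟩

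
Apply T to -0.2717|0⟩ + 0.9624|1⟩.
-0.2717|0⟩ + (0.6805 + 0.6805i)|1⟩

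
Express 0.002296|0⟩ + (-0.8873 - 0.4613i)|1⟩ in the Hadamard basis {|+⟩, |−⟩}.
(-0.6258 - 0.3262i)|+⟩ + (0.629 + 0.3262i)|−⟩

With |ψ⟩ = α|0⟩ + β|1⟩, the Hadamard-basis coefficients are ⟨+|ψ⟩ = (α + β)/√2 and ⟨−|ψ⟩ = (α − β)/√2.
Here α = 0.002296, β = (-0.8873 - 0.4613i): (α + β)/√2 = (-0.6258 - 0.3262i), (α − β)/√2 = (0.629 + 0.3262i).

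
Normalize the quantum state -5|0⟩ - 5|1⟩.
-1/√2|0⟩ - 1/√2|1⟩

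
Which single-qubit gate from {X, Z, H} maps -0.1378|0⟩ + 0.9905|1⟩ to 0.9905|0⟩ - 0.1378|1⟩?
X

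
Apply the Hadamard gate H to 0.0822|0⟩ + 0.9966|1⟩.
0.7628|0⟩ - 0.6466|1⟩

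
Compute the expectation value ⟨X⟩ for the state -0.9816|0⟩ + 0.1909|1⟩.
-0.3748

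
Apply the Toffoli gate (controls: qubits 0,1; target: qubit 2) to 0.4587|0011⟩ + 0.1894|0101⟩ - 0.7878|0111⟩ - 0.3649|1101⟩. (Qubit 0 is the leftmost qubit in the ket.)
0.4587|0011⟩ + 0.1894|0101⟩ - 0.7878|0111⟩ - 0.3649|1111⟩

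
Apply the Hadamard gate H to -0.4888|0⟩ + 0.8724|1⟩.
0.2712|0⟩ - 0.9625|1⟩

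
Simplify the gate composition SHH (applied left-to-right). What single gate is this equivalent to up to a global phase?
S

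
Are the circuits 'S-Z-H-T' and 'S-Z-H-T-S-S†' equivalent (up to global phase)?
Yes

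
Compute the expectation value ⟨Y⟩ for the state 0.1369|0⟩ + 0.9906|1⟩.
0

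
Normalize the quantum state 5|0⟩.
|0⟩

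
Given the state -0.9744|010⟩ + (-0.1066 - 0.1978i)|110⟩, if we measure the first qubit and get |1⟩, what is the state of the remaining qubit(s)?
(-0.4744 - 0.8803i)|10⟩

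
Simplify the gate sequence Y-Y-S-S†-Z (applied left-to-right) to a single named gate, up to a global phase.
Z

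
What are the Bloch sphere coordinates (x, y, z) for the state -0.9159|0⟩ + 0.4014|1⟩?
(-0.7353, 0, 0.6778)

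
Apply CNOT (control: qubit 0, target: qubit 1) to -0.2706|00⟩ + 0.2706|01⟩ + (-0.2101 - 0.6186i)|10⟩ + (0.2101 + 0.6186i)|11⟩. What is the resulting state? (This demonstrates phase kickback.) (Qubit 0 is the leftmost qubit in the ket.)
-0.2706|00⟩ + 0.2706|01⟩ + (0.2101 + 0.6186i)|10⟩ + (-0.2101 - 0.6186i)|11⟩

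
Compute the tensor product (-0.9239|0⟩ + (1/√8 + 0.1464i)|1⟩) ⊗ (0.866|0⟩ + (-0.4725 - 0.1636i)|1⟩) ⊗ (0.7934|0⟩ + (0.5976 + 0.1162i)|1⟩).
-0.6348|000⟩ + (-0.4781 - 0.09297i)|001⟩ + (0.3464 + 0.1199i)|010⟩ + (0.2433 + 0.1411i)|011⟩ + (0.2429 + 0.1006i)|100⟩ + (0.1682 + 0.1113i)|101⟩ + (-0.1135 - 0.1008i)|110⟩ + (-0.07076 - 0.09253i)|111⟩

amp(|b₁b₂…⟩) = product of the factor amplitudes for bits b₁, b₂, …; only kets whose every factor amplitude is nonzero survive.
|000⟩: (-0.9239)(0.866)(0.7934) = -0.6348
|001⟩: (-0.9239)(0.866)(0.5976 + 0.1162i) = (-0.4781 - 0.09297i)
|010⟩: (-0.9239)(-0.4725 - 0.1636i)(0.7934) = (0.3464 + 0.1199i)
|011⟩: (-0.9239)(-0.4725 - 0.1636i)(0.5976 + 0.1162i) = (0.2433 + 0.1411i)
|100⟩: (1/√8 + 0.1464i)(0.866)(0.7934) = (0.2429 + 0.1006i)
|101⟩: (1/√8 + 0.1464i)(0.866)(0.5976 + 0.1162i) = (0.1682 + 0.1113i)
|110⟩: (1/√8 + 0.1464i)(-0.4725 - 0.1636i)(0.7934) = (-0.1135 - 0.1008i)
|111⟩: (1/√8 + 0.1464i)(-0.4725 - 0.1636i)(0.5976 + 0.1162i) = (-0.07076 - 0.09253i)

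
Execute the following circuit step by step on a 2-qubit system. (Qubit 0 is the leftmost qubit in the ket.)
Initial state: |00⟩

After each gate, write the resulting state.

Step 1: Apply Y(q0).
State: i|10⟩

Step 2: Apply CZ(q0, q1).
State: i|10⟩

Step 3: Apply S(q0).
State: -|10⟩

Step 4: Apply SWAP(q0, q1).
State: -|01⟩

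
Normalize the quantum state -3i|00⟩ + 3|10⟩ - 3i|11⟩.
-(1/√3)i|00⟩ + 1/√3|10⟩ - (1/√3)i|11⟩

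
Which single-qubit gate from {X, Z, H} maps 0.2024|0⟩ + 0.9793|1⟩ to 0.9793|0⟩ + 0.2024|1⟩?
X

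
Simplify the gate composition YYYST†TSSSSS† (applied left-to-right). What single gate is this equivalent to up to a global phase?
Y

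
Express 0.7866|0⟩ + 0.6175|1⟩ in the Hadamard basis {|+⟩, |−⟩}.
0.9928|+⟩ + 0.1196|−⟩

With |ψ⟩ = α|0⟩ + β|1⟩, the Hadamard-basis coefficients are ⟨+|ψ⟩ = (α + β)/√2 and ⟨−|ψ⟩ = (α − β)/√2.
Here α = 0.7866, β = 0.6175: (α + β)/√2 = 0.9928, (α − β)/√2 = 0.1196.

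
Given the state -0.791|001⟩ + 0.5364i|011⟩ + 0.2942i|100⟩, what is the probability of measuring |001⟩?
0.6257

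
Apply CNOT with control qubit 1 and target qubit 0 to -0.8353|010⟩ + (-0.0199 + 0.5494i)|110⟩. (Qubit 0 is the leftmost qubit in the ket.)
(-0.0199 + 0.5494i)|010⟩ - 0.8353|110⟩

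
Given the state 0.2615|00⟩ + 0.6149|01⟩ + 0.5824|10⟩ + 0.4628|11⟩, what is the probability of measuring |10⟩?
0.3392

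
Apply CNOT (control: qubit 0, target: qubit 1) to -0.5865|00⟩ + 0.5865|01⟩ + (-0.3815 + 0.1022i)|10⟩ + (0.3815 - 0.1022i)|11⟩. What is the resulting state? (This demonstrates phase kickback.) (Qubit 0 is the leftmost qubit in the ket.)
-0.5865|00⟩ + 0.5865|01⟩ + (0.3815 - 0.1022i)|10⟩ + (-0.3815 + 0.1022i)|11⟩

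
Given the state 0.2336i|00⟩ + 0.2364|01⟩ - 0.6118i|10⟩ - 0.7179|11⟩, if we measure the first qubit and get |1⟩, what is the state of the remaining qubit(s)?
-0.6486i|0⟩ - 0.7611|1⟩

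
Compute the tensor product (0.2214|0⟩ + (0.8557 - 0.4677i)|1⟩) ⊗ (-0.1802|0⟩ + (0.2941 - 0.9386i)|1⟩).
-0.0399|00⟩ + (0.06511 - 0.2078i)|01⟩ + (-0.1542 + 0.08428i)|10⟩ + (-0.1873 - 0.9407i)|11⟩

amp(|b₁b₂…⟩) = product of the factor amplitudes for bits b₁, b₂, …; only kets whose every factor amplitude is nonzero survive.
|00⟩: (0.2214)(-0.1802) = -0.0399
|01⟩: (0.2214)(0.2941 - 0.9386i) = (0.06511 - 0.2078i)
|10⟩: (0.8557 - 0.4677i)(-0.1802) = (-0.1542 + 0.08428i)
|11⟩: (0.8557 - 0.4677i)(0.2941 - 0.9386i) = (-0.1873 - 0.9407i)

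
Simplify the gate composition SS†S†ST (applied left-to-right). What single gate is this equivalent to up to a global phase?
T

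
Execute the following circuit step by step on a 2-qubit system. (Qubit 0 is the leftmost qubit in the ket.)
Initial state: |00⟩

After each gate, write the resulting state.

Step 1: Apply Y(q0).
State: i|10⟩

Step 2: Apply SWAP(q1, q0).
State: i|01⟩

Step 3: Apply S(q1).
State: -|01⟩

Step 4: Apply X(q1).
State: -|00⟩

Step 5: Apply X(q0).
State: -|10⟩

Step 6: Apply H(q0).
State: -1/√2|00⟩ + 1/√2|10⟩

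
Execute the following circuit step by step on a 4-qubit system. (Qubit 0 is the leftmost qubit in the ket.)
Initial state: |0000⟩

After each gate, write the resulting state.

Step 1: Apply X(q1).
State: |0100⟩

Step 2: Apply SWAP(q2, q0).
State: |0100⟩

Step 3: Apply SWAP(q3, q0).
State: |0100⟩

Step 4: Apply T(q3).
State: |0100⟩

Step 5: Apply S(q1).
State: i|0100⟩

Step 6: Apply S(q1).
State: -|0100⟩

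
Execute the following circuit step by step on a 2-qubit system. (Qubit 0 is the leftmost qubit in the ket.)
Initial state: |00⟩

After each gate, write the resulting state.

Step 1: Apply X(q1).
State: |01⟩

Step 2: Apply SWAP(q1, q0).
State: |10⟩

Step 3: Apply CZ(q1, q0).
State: |10⟩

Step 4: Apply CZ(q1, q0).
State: |10⟩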